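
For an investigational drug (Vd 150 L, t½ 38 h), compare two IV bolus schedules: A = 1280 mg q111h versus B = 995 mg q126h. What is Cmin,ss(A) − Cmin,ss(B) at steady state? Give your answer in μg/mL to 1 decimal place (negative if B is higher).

Regimen A: f = (1/2)^(111/38) ≈ 0.1320; Cmin,ss = (1280/150)·f/(1−f) ≈ 1.298 μg/mL.
Regimen B: f = (1/2)^(126/38) ≈ 0.1004; Cmin,ss = (995/150)·f/(1−f) ≈ 0.740 μg/mL.
Difference ≈ 1.298 − 0.740 ≈ 0.558 μg/mL.

0.6 μg/mL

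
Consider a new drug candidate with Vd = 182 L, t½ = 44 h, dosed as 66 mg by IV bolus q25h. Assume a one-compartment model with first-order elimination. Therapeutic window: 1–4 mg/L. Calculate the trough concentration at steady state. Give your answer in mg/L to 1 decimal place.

0.8 mg/L

Over one 25-h interval, 25/44 ≈ 0.56818 half-lives elapse, leaving f ≈ 0.6745 of each dose.
Each bolus raises the concentration by D/Vd = 66/182 ≈ 0.363 mg/L.
Steady-state trough Cmin,ss = C₀·f/(1−f) ≈ 0.363 × 0.6745/0.3255 ≈ 0.752 mg/L.
Trough 0.8 mg/L vs MEC 1 mg/L: subtherapeutic.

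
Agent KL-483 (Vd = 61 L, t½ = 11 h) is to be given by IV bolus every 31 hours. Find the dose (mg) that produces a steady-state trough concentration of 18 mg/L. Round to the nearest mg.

τ/t½ = 31/11 ≈ 2.8182, so f = (1/2)^(31/11) ≈ 0.141789.
Cmin,ss = (D/Vd)·f/(1−f), so D = Cmin,ss·Vd·(1−f)/f.
D = 18 × 61 × (1−f)/f ≈ 18 × 61 × 6.05273 ≈ 6645.90 mg.

6646 mg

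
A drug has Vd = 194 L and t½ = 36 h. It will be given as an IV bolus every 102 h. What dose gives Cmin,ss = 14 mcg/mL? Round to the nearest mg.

16641 mg

τ/t½ = 102/36 ≈ 2.8333, so f = (1/2)^(102/36) ≈ 0.140308.
Cmin,ss = (D/Vd)·f/(1−f), so D = Cmin,ss·Vd·(1−f)/f.
D = 14 × 194 × (1−f)/f ≈ 14 × 194 × 6.12718 ≈ 16641.42 mg.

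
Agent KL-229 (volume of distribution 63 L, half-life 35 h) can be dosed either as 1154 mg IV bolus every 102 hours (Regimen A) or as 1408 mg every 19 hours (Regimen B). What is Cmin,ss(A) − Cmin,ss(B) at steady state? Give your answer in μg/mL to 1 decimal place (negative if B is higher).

Regimen A: f = (1/2)^(102/35) ≈ 0.1327; Cmin,ss = (1154/63)·f/(1−f) ≈ 2.803 μg/mL.
Regimen B: f = (1/2)^(19/35) ≈ 0.6864; Cmin,ss = (1408/63)·f/(1−f) ≈ 48.917 μg/mL.
Difference ≈ 2.803 − 48.917 ≈ -46.114 μg/mL.

-46.1 μg/mL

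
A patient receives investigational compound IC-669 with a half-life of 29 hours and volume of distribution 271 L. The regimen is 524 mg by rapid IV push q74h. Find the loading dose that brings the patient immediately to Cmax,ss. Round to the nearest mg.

632 mg

f = (1/2)^(74/29) ≈ 0.170551; accumulation ratio R = 1/(1−f) ≈ 1.20562.
Loading dose to hit Cmax,ss on first dose: D_load = D_maint·R ≈ 524 × 1.20562 ≈ 631.74 mg.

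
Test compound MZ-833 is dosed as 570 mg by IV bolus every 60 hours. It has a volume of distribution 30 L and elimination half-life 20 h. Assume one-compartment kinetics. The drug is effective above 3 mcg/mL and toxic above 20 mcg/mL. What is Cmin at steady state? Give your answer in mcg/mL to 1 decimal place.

2.7 mcg/mL

The dosing interval is 3 half-lives, so f = 2^(−3) = 0.125.
Accumulation ratio R = 1/(1 − f) = 1/0.875 = 8/7.
Single-dose peak C₀ = D/Vd = 570/30 = 19 mcg/mL.
Steady-state peak Cmax,ss = C₀·R = 19 × 8/7 ≈ 21.714 mcg/mL.
Steady-state trough Cmin,ss = Cmax,ss·f ≈ 21.714 × 0.125 ≈ 2.714 mcg/mL.
Trough 2.7 mcg/mL vs MEC 3 mcg/mL: subtherapeutic.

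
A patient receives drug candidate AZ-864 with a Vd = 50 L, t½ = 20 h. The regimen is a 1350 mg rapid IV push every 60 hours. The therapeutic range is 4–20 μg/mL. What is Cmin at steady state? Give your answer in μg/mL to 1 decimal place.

3.9 μg/mL

τ = 60 h = 3 half-lives, so f = (1/2)^3 = 0.125.
Accumulation ratio R = 1/(1 − f) = 1/0.875 = 8/7.
Single-dose peak C₀ = D/Vd = 1350/50 = 27 μg/mL.
Steady-state peak Cmax,ss = C₀·R = 27 × 8/7 ≈ 30.857 μg/mL.
Steady-state trough Cmin,ss = Cmax,ss·f ≈ 30.857 × 0.125 ≈ 3.857 μg/mL.
Trough 3.9 μg/mL vs MEC 4 μg/mL: subtherapeutic.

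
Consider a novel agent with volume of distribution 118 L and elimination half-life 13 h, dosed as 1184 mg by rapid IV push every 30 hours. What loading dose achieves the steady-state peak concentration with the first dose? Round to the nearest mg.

1484 mg

f = (1/2)^(30/13) ≈ 0.201983; accumulation ratio R = 1/(1−f) ≈ 1.25311.
Loading dose to hit Cmax,ss on first dose: D_load = D_maint·R ≈ 1184 × 1.25311 ≈ 1483.68 mg.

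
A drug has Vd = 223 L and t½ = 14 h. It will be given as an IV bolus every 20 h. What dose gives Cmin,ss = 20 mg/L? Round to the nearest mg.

7545 mg

τ/t½ = 20/14 ≈ 1.4286, so f = (1/2)^(20/14) ≈ 0.371499.
Cmin,ss = (D/Vd)·f/(1−f), so D = Cmin,ss·Vd·(1−f)/f.
D = 20 × 223 × (1−f)/f ≈ 20 × 223 × 1.69180 ≈ 7545.43 mg.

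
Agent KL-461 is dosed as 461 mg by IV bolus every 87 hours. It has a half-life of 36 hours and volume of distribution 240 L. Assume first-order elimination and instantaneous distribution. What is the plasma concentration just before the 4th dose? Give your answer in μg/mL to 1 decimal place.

f = (1/2)^(τ/t½) = (1/2)^(87/36) ≈ 0.1873.
C₀ = D/Vd = 461/240 ≈ 1.921 μg/mL.
Before the 4th dose, 3 doses have been given. Superposition: Cmin = C₀·(f + f² + … + f^3).
≈ 1.921 × (0.1873 + 0.0351 + 0.0066) ≈ 1.921 × 0.2290 ≈ 0.440 μg/mL.

0.4 μg/mL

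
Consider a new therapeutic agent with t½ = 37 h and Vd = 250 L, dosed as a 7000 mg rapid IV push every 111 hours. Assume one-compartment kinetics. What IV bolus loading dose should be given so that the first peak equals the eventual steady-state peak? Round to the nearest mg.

8000 mg

f = (1/2)^(111/37) ≈ 0.125000; accumulation ratio R = 1/(1−f) ≈ 1.14286.
Loading dose to hit Cmax,ss on first dose: D_load = D_maint·R ≈ 7000 × 1.14286 ≈ 8000.02 mg.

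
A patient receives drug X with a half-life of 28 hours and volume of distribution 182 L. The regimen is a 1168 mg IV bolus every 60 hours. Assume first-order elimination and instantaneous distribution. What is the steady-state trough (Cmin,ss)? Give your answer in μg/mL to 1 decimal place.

1.9 μg/mL

k = ln2/t½ = ln2/28 ≈ 0.024755 h⁻¹; fraction remaining f = e^(−kτ) = e^(−0.024755×60) ≈ 0.2264.
Single-dose peak C₀ = D/Vd = 1168/182 ≈ 6.418 μg/mL.
Steady-state trough Cmin,ss = C₀·f/(1−f) ≈ 6.418 × 0.2264/0.7736 ≈ 1.878 μg/mL.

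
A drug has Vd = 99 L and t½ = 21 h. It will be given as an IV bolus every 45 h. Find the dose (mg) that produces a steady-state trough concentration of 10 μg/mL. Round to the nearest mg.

τ/t½ = 45/21 ≈ 2.1429, so f = (1/2)^(45/21) ≈ 0.226431.
Cmin,ss = (D/Vd)·f/(1−f), so D = Cmin,ss·Vd·(1−f)/f.
D = 10 × 99 × (1−f)/f ≈ 10 × 99 × 3.41636 ≈ 3382.20 mg.

3382 mg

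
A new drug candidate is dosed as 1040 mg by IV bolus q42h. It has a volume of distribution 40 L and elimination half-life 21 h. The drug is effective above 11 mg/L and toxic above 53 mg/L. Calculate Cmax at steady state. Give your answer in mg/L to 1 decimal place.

τ = 42 h = 2 half-lives, so f = (1/2)^2 = 0.25.
Accumulation ratio R = 1/(1 − f) = 1/0.75 = 4/3.
Single-dose peak C₀ = D/Vd = 1040/40 = 26 mg/L.
Steady-state peak Cmax,ss = C₀·R = 26 × 4/3 ≈ 34.667 mg/L.
Peak 34.7 mg/L vs MTC 53 mg/L: below toxic threshold.

34.7 mg/L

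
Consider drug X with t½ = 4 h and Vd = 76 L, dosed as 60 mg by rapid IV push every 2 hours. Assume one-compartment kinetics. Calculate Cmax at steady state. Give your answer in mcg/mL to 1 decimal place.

k = ln2/t½ = ln2/4 ≈ 0.173287 h⁻¹; fraction remaining f = e^(−kτ) = e^(−0.173287×2) ≈ 0.7071.
At steady state, accumulation factor R = 1/(1 − e^(−kτ)) ≈ 3.4141.
Each bolus raises the concentration by D/Vd = 60/76 ≈ 0.789 mcg/mL.
Steady-state peak Cmax,ss = C₀·R ≈ 0.789 × 3.4141 ≈ 2.694 mcg/mL.

2.7 mcg/mL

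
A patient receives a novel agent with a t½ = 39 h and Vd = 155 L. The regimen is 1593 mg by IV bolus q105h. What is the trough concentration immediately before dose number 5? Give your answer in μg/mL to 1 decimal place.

f = (1/2)^(τ/t½) = (1/2)^(105/39) ≈ 0.1547.
C₀ = D/Vd = 1593/155 ≈ 10.277 μg/mL.
Before the 5th dose, 4 doses have been given. Superposition: Cmin = C₀·(f + f² + … + f^4).
≈ 10.277 × (0.1547 + 0.0239 + 0.0037 + 0.0006) ≈ 10.277 × 0.1829 ≈ 1.880 μg/mL.

1.9 μg/mL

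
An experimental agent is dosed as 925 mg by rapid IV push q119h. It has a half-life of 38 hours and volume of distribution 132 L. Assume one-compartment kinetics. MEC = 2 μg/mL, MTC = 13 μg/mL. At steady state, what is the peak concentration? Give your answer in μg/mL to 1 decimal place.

7.9 μg/mL

k = ln2/t½ = ln2/38 ≈ 0.018241 h⁻¹; fraction remaining f = e^(−kτ) = e^(−0.018241×119) ≈ 0.1141.
Accumulation ratio R = 1/(1 − f) ≈ 1/0.8859 ≈ 1.1288.
Each bolus raises the concentration by D/Vd = 925/132 ≈ 7.008 μg/mL.
Steady-state peak Cmax,ss = C₀·R ≈ 7.008 × 1.1288 ≈ 7.911 μg/mL.
Peak 7.9 μg/mL vs MTC 13 μg/mL: below toxic threshold.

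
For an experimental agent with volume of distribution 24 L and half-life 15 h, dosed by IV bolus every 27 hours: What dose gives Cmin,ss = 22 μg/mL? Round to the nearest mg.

1311 mg

τ/t½ = 27/15 ≈ 1.8, so f = (1/2)^(27/15) ≈ 0.287175.
Cmin,ss = (D/Vd)·f/(1−f), so D = Cmin,ss·Vd·(1−f)/f.
D = 22 × 24 × (1−f)/f ≈ 22 × 24 × 2.48220 ≈ 1310.60 mg.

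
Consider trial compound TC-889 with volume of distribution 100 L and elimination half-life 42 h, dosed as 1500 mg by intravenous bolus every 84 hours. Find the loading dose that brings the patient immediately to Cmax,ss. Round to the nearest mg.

f = (1/2)^(84/42) ≈ 0.250000; accumulation ratio R = 1/(1−f) ≈ 1.33333.
Loading dose to hit Cmax,ss on first dose: D_load = D_maint·R ≈ 1500 × 1.33333 ≈ 1999.99 mg.

2000 mg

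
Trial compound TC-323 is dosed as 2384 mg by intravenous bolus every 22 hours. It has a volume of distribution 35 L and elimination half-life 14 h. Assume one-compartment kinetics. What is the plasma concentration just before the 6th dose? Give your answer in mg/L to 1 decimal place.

34.4 mg/L

f = (1/2)^(τ/t½) = (1/2)^(22/14) ≈ 0.3365.
C₀ = D/Vd = 2384/35 ≈ 68.114 mg/L.
Before the 6th dose, 5 doses have been given. Superposition: Cmin = C₀·(f + f² + … + f^5).
≈ 68.114 × (0.3365 + 0.1132 + 0.0381 + 0.0128 + 0.0043) ≈ 68.114 × 0.5049 ≈ 34.391 mg/L.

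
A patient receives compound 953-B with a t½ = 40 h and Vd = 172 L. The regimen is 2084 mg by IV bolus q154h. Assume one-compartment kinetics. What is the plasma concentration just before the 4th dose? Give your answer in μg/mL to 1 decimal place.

f = (1/2)^(τ/t½) = (1/2)^(154/40) ≈ 0.0693.
C₀ = D/Vd = 2084/172 ≈ 12.116 μg/mL.
Before the 4th dose, 3 doses have been given. Superposition: Cmin = C₀·(f + f² + … + f^3).
≈ 12.116 × (0.0693 + 0.0048 + 0.0003) ≈ 12.116 × 0.0744 ≈ 0.901 μg/mL.

0.9 μg/mL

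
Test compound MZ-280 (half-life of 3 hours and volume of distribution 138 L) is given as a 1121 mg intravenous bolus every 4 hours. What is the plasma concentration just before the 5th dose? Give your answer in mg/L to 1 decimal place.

5.2 mg/L

f = (1/2)^(τ/t½) = (1/2)^(4/3) ≈ 0.3969.
C₀ = D/Vd = 1121/138 ≈ 8.123 mg/L.
Before the 5th dose, 4 doses have been given. Superposition: Cmin = C₀·(f + f² + … + f^4).
≈ 8.123 × (0.3969 + 0.1575 + 0.0625 + 0.0248) ≈ 8.123 × 0.6417 ≈ 5.213 mg/L.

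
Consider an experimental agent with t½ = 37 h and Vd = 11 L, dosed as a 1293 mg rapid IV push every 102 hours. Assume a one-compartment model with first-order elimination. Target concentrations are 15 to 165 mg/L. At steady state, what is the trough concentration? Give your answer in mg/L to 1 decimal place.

τ/t½ = 102/37 ≈ 2.7568, so fraction remaining f = (1/2)^(102/37) ≈ 0.1480.
Accumulation ratio R = 1/(1 − f) ≈ 1/0.8520 ≈ 1.1737.
Single-dose peak C₀ = D/Vd = 1293/11 ≈ 117.545 mg/L.
Cmax,ss = C₀/(1 − f) ≈ 117.545/0.8520 ≈ 137.964 mg/L.
Steady-state trough Cmin,ss = Cmax,ss·f ≈ 137.964 × 0.1480 ≈ 20.419 mg/L.
Trough 20.4 mg/L vs MEC 15 mg/L: adequate.

20.4 mg/L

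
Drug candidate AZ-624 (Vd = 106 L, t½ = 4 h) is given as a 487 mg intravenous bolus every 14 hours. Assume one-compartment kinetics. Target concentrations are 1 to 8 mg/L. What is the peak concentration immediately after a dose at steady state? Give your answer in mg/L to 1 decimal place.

5.0 mg/L

τ/t½ = 14/4 ≈ 3.5, so fraction remaining f = (1/2)^(14/4) ≈ 0.0884.
Accumulation ratio R = 1/(1 − f) ≈ 1/0.9116 ≈ 1.0970.
Single-dose peak C₀ = D/Vd = 487/106 ≈ 4.594 mg/L.
Steady-state peak Cmax,ss = C₀·R ≈ 4.594 × 1.0970 ≈ 5.040 mg/L.
Peak 5.0 mg/L vs MTC 8 mg/L: below toxic threshold.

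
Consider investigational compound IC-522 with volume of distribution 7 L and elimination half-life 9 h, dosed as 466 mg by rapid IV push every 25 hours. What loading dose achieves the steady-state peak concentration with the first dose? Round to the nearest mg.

f = (1/2)^(25/9) ≈ 0.145816; accumulation ratio R = 1/(1−f) ≈ 1.17071.
Loading dose to hit Cmax,ss on first dose: D_load = D_maint·R ≈ 466 × 1.17071 ≈ 545.55 mg.

546 mg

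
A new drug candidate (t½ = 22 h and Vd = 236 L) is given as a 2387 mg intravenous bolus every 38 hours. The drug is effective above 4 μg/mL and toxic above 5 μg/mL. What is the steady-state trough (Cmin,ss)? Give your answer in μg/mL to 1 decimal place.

τ/t½ = 38/22 ≈ 1.7273, so fraction remaining f = (1/2)^(38/22) ≈ 0.3020.
Accumulation ratio R = 1/(1 − f) ≈ 1/0.6980 ≈ 1.4327.
Each bolus raises the concentration by D/Vd = 2387/236 ≈ 10.114 μg/mL.
Steady-state peak Cmax,ss = C₀·R ≈ 10.114 × 1.4327 ≈ 14.490 μg/mL.
One interval later, Cmin,ss = Cmax,ss·e^(−kτ) ≈ 14.490 × 0.3020 ≈ 4.376 μg/mL.
Trough 4.4 μg/mL vs MEC 4 μg/mL: adequate.

4.4 μg/mL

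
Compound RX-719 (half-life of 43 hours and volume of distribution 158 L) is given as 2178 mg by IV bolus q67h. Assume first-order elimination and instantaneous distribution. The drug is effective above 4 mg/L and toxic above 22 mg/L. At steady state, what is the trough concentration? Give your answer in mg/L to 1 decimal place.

7.1 mg/L

k = ln2/t½ = ln2/43 ≈ 0.016120 h⁻¹; fraction remaining f = e^(−kτ) = e^(−0.016120×67) ≈ 0.3396.
Each bolus raises the concentration by D/Vd = 2178/158 ≈ 13.785 mg/L.
Steady-state trough Cmin,ss = C₀·f/(1−f) ≈ 13.785 × 0.3396/0.6604 ≈ 7.089 mg/L.
Trough 7.1 mg/L vs MEC 4 mg/L: adequate.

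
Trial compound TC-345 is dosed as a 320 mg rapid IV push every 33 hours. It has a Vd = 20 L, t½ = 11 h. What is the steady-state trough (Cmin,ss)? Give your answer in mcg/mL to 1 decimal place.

τ = 33 h = 3 half-lives, so f = (1/2)^3 = 0.125.
Accumulation ratio R = 1/(1 − f) = 1/0.875 = 8/7.
Single-dose peak C₀ = D/Vd = 320/20 = 16 mcg/mL.
Steady-state peak Cmax,ss = C₀·R = 16 × 8/7 ≈ 18.286 mcg/mL.
Steady-state trough Cmin,ss = Cmax,ss·f ≈ 18.286 × 0.125 ≈ 2.286 mcg/mL.

2.3 mcg/mL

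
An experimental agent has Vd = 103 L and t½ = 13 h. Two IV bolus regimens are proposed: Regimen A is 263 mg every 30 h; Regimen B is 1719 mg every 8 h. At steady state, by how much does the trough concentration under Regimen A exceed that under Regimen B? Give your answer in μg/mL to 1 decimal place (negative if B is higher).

-30.7 μg/mL

Regimen A: f = (1/2)^(30/13) ≈ 0.2020; Cmin,ss = (263/103)·f/(1−f) ≈ 0.646 μg/mL.
Regimen B: f = (1/2)^(8/13) ≈ 0.6528; Cmin,ss = (1719/103)·f/(1−f) ≈ 31.379 μg/mL.
Difference ≈ 0.646 − 31.379 ≈ -30.733 μg/mL.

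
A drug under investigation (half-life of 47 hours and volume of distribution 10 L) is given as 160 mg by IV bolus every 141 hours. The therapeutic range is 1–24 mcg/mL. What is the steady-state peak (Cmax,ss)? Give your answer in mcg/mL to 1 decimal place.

The dosing interval is 3 half-lives, so f = 2^(−3) = 0.125.
Accumulation ratio R = 1/(1 − f) = 1/0.875 = 8/7.
Single-dose peak C₀ = D/Vd = 160/10 = 16 mcg/mL.
Steady-state peak Cmax,ss = C₀·R = 16 × 8/7 ≈ 18.286 mcg/mL.
Peak 18.3 mcg/mL vs MTC 24 mcg/mL: below toxic threshold.

18.3 mcg/mL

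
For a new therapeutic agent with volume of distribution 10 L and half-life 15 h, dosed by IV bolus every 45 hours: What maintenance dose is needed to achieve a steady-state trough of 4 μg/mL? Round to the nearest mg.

280 mg

τ/t½ = 45/15 ≈ 3, so f = (1/2)^(45/15) ≈ 0.125000.
Cmin,ss = (D/Vd)·f/(1−f), so D = Cmin,ss·Vd·(1−f)/f.
D = 4 × 10 × (1−f)/f ≈ 4 × 10 × 7.00000 ≈ 280.00 mg.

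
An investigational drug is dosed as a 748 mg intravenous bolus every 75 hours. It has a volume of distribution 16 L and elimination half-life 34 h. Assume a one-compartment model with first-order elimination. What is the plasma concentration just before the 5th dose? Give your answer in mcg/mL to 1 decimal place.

12.9 mcg/mL

f = (1/2)^(τ/t½) = (1/2)^(75/34) ≈ 0.2168.
C₀ = D/Vd = 748/16 ≈ 46.750 mcg/mL.
Before the 5th dose, 4 doses have been given. Superposition: Cmin = C₀·(f + f² + … + f^4).
≈ 46.750 × (0.2168 + 0.0470 + 0.0102 + 0.0022) ≈ 46.750 × 0.2762 ≈ 12.912 mcg/mL.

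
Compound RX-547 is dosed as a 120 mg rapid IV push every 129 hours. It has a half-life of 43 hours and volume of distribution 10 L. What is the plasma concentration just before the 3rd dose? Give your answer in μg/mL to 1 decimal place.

f = (1/2)^(τ/t½) = (1/2)^(129/43) ≈ 0.1250.
C₀ = D/Vd = 120/10 ≈ 12.000 μg/mL.
Before the 3rd dose, 2 doses have been given. Superposition: Cmin = C₀·(f + f²).
≈ 12.000 × (0.1250 + 0.0156) ≈ 12.000 × 0.1406 ≈ 1.687 μg/mL.

1.7 μg/mL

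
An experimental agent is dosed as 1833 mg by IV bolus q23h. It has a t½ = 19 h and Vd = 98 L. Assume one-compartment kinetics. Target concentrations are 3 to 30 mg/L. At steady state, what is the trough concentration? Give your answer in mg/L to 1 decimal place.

14.2 mg/L

τ/t½ = 23/19 ≈ 1.2105, so fraction remaining f = (1/2)^(23/19) ≈ 0.4321.
At steady state, accumulation factor R = 1/(1 − e^(−kτ)) ≈ 1.7609.
Each bolus raises the concentration by D/Vd = 1833/98 ≈ 18.704 mg/L.
Cmax,ss = C₀/(1 − f) ≈ 18.704/0.5679 ≈ 32.935 mg/L.
Steady-state trough Cmin,ss = Cmax,ss·f ≈ 32.935 × 0.4321 ≈ 14.231 mg/L.
Trough 14.2 mg/L vs MEC 3 mg/L: adequate.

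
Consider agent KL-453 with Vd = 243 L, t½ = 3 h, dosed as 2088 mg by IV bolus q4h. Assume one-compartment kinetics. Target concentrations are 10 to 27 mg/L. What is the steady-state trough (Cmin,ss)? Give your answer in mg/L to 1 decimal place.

5.7 mg/L

Over one 4-h interval, 4/3 ≈ 1.3333 half-lives elapse, leaving f ≈ 0.3969 of each dose.
Accumulation ratio R = 1/(1 − f) ≈ 1/0.6031 ≈ 1.6581.
Single-dose peak C₀ = D/Vd = 2088/243 ≈ 8.593 mg/L.
Steady-state peak Cmax,ss = C₀·R ≈ 8.593 × 1.6581 ≈ 14.248 mg/L.
One interval later, Cmin,ss = Cmax,ss·e^(−kτ) ≈ 14.248 × 0.3969 ≈ 5.655 mg/L.
Trough 5.7 mg/L vs MEC 10 mg/L: subtherapeutic.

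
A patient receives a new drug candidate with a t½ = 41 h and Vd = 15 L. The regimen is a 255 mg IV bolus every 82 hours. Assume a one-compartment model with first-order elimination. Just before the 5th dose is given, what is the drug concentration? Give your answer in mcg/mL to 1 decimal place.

5.6 mcg/mL

f = (1/2)^(τ/t½) = (1/2)^(82/41) ≈ 0.2500.
C₀ = D/Vd = 255/15 ≈ 17.000 mcg/mL.
Before the 5th dose, 4 doses have been given. Superposition: Cmin = C₀·(f + f² + … + f^4).
≈ 17.000 × (0.2500 + 0.0625 + 0.0156 + 0.0039) ≈ 17.000 × 0.3320 ≈ 5.644 mcg/mL.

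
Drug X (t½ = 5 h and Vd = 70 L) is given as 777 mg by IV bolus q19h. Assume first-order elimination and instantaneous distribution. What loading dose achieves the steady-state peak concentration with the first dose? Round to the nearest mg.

837 mg

f = (1/2)^(19/5) ≈ 0.071794; accumulation ratio R = 1/(1−f) ≈ 1.07735.
Loading dose to hit Cmax,ss on first dose: D_load = D_maint·R ≈ 777 × 1.07735 ≈ 837.10 mg.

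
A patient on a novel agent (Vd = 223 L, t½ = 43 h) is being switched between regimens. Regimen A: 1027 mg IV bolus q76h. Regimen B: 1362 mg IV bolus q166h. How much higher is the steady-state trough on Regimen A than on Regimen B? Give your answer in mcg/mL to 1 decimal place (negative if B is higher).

Regimen A: f = (1/2)^(76/43) ≈ 0.2937; Cmin,ss = (1027/223)·f/(1−f) ≈ 1.915 mcg/mL.
Regimen B: f = (1/2)^(166/43) ≈ 0.0688; Cmin,ss = (1362/223)·f/(1−f) ≈ 0.451 mcg/mL.
Difference ≈ 1.915 − 0.451 ≈ 1.464 mcg/mL.

1.5 mcg/mL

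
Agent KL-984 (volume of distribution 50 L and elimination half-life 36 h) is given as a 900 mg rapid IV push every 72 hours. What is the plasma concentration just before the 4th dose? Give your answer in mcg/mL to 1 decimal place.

f = (1/2)^(τ/t½) = (1/2)^(72/36) ≈ 0.2500.
C₀ = D/Vd = 900/50 ≈ 18.000 mcg/mL.
Before the 4th dose, 3 doses have been given. Superposition: Cmin = C₀·(f + f² + … + f^3).
≈ 18.000 × (0.2500 + 0.0625 + 0.0156) ≈ 18.000 × 0.3281 ≈ 5.906 mcg/mL.

5.9 mcg/mL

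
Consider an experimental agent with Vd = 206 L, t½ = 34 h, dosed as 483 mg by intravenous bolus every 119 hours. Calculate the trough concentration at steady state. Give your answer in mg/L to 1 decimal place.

0.2 mg/L

Over one 119-h interval, 119/34 ≈ 3.5 half-lives elapse, leaving f ≈ 0.0884 of each dose.
Accumulation ratio R = 1/(1 − f) ≈ 1/0.9116 ≈ 1.0970.
Each bolus raises the concentration by D/Vd = 483/206 ≈ 2.345 mg/L.
Cmax,ss = C₀/(1 − f) ≈ 2.345/0.9116 ≈ 2.572 mg/L.
Steady-state trough Cmin,ss = Cmax,ss·f ≈ 2.572 × 0.0884 ≈ 0.227 mg/L.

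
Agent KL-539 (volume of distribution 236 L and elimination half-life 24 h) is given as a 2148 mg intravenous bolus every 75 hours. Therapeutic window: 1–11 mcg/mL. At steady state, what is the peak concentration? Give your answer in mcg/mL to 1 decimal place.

10.3 mcg/mL

τ/t½ = 75/24 ≈ 3.125, so fraction remaining f = (1/2)^(75/24) ≈ 0.1146.
At steady state, accumulation factor R = 1/(1 − e^(−kτ)) ≈ 1.1294.
Each bolus raises the concentration by D/Vd = 2148/236 ≈ 9.102 mcg/mL.
Cmax,ss = C₀/(1 − f) ≈ 9.102/0.8854 ≈ 10.280 mcg/mL.
Peak 10.3 mcg/mL vs MTC 11 mcg/mL: below toxic threshold.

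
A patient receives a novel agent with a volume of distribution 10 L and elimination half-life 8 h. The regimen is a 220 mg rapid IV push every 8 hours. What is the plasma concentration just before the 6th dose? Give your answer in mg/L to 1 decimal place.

f = (1/2)^(τ/t½) = (1/2)^(8/8) ≈ 0.5000.
C₀ = D/Vd = 220/10 ≈ 22.000 mg/L.
Before the 6th dose, 5 doses have been given. Superposition: Cmin = C₀·(f + f² + … + f^5).
≈ 22.000 × (0.5000 + 0.2500 + 0.1250 + 0.0625 + 0.0313) ≈ 22.000 × 0.9688 ≈ 21.314 mg/L.

21.3 mg/L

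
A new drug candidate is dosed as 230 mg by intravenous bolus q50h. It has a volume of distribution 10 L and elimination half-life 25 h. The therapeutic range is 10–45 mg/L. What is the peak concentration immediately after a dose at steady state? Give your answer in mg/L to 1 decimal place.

30.7 mg/L

τ = 50 h = 2 half-lives, so f = (1/2)^2 = 0.25.
At steady state, R = 1/(1 − 0.25) = 4/3.
Single-dose peak C₀ = D/Vd = 230/10 = 23 mg/L.
Steady-state peak Cmax,ss = C₀·R = 23 × 4/3 ≈ 30.667 mg/L.
Peak 30.7 mg/L vs MTC 45 mg/L: below toxic threshold.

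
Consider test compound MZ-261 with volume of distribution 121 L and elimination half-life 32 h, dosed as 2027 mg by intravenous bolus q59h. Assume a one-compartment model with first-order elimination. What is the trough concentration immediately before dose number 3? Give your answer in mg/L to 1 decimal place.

f = (1/2)^(τ/t½) = (1/2)^(59/32) ≈ 0.2786.
C₀ = D/Vd = 2027/121 ≈ 16.752 mg/L.
Before the 3rd dose, 2 doses have been given. Superposition: Cmin = C₀·(f + f²).
≈ 16.752 × (0.2786 + 0.0776) ≈ 16.752 × 0.3562 ≈ 5.967 mg/L.

6.0 mg/L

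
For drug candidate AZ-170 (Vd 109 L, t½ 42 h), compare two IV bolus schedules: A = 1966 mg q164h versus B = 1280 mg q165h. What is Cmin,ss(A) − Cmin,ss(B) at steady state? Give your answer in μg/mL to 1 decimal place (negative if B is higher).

0.5 μg/mL

Regimen A: f = (1/2)^(164/42) ≈ 0.0668; Cmin,ss = (1966/109)·f/(1−f) ≈ 1.291 μg/mL.
Regimen B: f = (1/2)^(165/42) ≈ 0.0657; Cmin,ss = (1280/109)·f/(1−f) ≈ 0.826 μg/mL.
Difference ≈ 1.291 − 0.826 ≈ 0.465 μg/mL.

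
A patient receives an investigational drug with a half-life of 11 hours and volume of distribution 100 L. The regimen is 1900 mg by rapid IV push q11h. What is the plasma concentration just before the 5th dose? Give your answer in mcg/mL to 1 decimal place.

17.8 mcg/mL

f = (1/2)^(τ/t½) = (1/2)^(11/11) ≈ 0.5000.
C₀ = D/Vd = 1900/100 ≈ 19.000 mcg/mL.
Before the 5th dose, 4 doses have been given. Superposition: Cmin = C₀·(f + f² + … + f^4).
≈ 19.000 × (0.5000 + 0.2500 + 0.1250 + 0.0625) ≈ 19.000 × 0.9375 ≈ 17.812 mcg/mL.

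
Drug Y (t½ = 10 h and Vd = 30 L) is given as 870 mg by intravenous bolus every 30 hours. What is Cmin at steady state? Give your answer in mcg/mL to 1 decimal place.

τ = 30 h = 3 half-lives, so f = (1/2)^3 = 0.125.
Accumulation ratio R = 1/(1 − f) = 1/0.875 = 8/7.
Single-dose peak C₀ = D/Vd = 870/30 = 29 mcg/mL.
Steady-state peak Cmax,ss = C₀·R = 29 × 8/7 ≈ 33.143 mcg/mL.
Steady-state trough Cmin,ss = Cmax,ss·f ≈ 33.143 × 0.125 ≈ 4.143 mcg/mL.

4.1 mcg/mL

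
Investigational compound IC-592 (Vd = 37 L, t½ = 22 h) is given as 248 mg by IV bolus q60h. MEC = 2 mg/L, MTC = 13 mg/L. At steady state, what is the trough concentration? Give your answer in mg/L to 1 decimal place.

1.2 mg/L

τ/t½ = 60/22 ≈ 2.7273, so fraction remaining f = (1/2)^(60/22) ≈ 0.1510.
Each bolus raises the concentration by D/Vd = 248/37 ≈ 6.703 mg/L.
Steady-state trough Cmin,ss = C₀·f/(1−f) ≈ 6.703 × 0.1510/0.8490 ≈ 1.192 mg/L.
Trough 1.2 mg/L vs MEC 2 mg/L: subtherapeutic.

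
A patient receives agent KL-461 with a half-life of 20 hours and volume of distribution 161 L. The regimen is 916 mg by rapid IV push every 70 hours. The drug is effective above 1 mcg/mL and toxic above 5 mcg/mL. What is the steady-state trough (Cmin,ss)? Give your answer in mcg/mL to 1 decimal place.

Over one 70-h interval, 70/20 ≈ 3.5 half-lives elapse, leaving f ≈ 0.0884 of each dose.
Single-dose peak C₀ = D/Vd = 916/161 ≈ 5.689 mcg/mL.
Steady-state trough Cmin,ss = C₀·f/(1−f) ≈ 5.689 × 0.0884/0.9116 ≈ 0.552 mcg/mL.
Trough 0.6 mcg/mL vs MEC 1 mcg/mL: subtherapeutic.

0.6 mcg/mL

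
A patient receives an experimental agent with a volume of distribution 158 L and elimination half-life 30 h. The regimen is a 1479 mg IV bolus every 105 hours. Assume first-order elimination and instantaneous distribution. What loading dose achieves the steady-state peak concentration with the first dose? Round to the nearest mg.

f = (1/2)^(105/30) ≈ 0.088388; accumulation ratio R = 1/(1−f) ≈ 1.09696.
Loading dose to hit Cmax,ss on first dose: D_load = D_maint·R ≈ 1479 × 1.09696 ≈ 1622.40 mg.

1622 mg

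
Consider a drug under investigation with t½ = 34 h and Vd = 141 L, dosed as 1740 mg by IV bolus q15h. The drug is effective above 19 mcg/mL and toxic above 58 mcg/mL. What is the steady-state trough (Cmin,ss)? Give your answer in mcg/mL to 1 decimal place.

34.5 mcg/mL

k = ln2/t½ = ln2/34 ≈ 0.020387 h⁻¹; fraction remaining f = e^(−kτ) = e^(−0.020387×15) ≈ 0.7365.
At steady state, accumulation factor R = 1/(1 − e^(−kτ)) ≈ 3.7951.
Single-dose peak C₀ = D/Vd = 1740/141 ≈ 12.340 mcg/mL.
Cmax,ss = C₀/(1 − f) ≈ 12.340/0.2635 ≈ 46.831 mcg/mL.
One interval later, Cmin,ss = Cmax,ss·e^(−kτ) ≈ 46.831 × 0.7365 ≈ 34.491 mcg/mL.
Trough 34.5 mcg/mL vs MEC 19 mcg/mL: adequate.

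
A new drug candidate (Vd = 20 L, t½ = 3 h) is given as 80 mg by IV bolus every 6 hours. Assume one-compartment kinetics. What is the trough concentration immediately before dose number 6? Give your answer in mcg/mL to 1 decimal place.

f = (1/2)^(τ/t½) = (1/2)^(6/3) ≈ 0.2500.
C₀ = D/Vd = 80/20 ≈ 4.000 mcg/mL.
Before the 6th dose, 5 doses have been given. Superposition: Cmin = C₀·(f + f² + … + f^5).
≈ 4.000 × (0.2500 + 0.0625 + 0.0156 + 0.0039 + 0.0010) ≈ 4.000 × 0.3330 ≈ 1.332 mcg/mL.

1.3 mcg/mL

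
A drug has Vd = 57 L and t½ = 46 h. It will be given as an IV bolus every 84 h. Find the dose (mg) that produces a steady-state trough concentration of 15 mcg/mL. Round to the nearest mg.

τ/t½ = 84/46 ≈ 1.8261, so f = (1/2)^(84/46) ≈ 0.282029.
Cmin,ss = (D/Vd)·f/(1−f), so D = Cmin,ss·Vd·(1−f)/f.
D = 15 × 57 × (1−f)/f ≈ 15 × 57 × 2.54573 ≈ 2176.60 mg.

2177 mg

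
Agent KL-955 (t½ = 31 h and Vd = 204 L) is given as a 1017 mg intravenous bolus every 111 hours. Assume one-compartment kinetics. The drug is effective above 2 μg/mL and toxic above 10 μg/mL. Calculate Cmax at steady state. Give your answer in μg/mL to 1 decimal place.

5.4 μg/mL

Over one 111-h interval, 111/31 ≈ 3.5806 half-lives elapse, leaving f ≈ 0.0836 of each dose.
Accumulation ratio R = 1/(1 − f) ≈ 1/0.9164 ≈ 1.0912.
Each bolus raises the concentration by D/Vd = 1017/204 ≈ 4.985 μg/mL.
Steady-state peak Cmax,ss = C₀·R ≈ 4.985 × 1.0912 ≈ 5.440 μg/mL.
Peak 5.4 μg/mL vs MTC 10 μg/mL: below toxic threshold.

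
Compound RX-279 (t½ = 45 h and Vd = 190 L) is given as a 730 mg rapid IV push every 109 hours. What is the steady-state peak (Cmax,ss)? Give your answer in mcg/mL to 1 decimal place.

4.7 mcg/mL

k = ln2/t½ = ln2/45 ≈ 0.015403 h⁻¹; fraction remaining f = e^(−kτ) = e^(−0.015403×109) ≈ 0.1866.
Accumulation ratio R = 1/(1 − f) ≈ 1/0.8134 ≈ 1.2294.
Each bolus raises the concentration by D/Vd = 730/190 ≈ 3.842 mcg/mL.
Steady-state peak Cmax,ss = C₀·R ≈ 3.842 × 1.2294 ≈ 4.723 mcg/mL.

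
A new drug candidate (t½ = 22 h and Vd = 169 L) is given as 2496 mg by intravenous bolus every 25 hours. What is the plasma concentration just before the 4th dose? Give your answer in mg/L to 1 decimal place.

f = (1/2)^(τ/t½) = (1/2)^(25/22) ≈ 0.4549.
C₀ = D/Vd = 2496/169 ≈ 14.769 mg/L.
Before the 4th dose, 3 doses have been given. Superposition: Cmin = C₀·(f + f² + … + f^3).
≈ 14.769 × (0.4549 + 0.2069 + 0.0941) ≈ 14.769 × 0.7559 ≈ 11.164 mg/L.

11.2 mg/L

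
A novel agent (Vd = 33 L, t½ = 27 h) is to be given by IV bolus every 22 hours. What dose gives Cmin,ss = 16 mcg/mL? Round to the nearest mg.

τ/t½ = 22/27 ≈ 0.81481, so f = (1/2)^(22/27) ≈ 0.568481.
Cmin,ss = (D/Vd)·f/(1−f), so D = Cmin,ss·Vd·(1−f)/f.
D = 16 × 33 × (1−f)/f ≈ 16 × 33 × 0.75907 ≈ 400.79 mg.

401 mg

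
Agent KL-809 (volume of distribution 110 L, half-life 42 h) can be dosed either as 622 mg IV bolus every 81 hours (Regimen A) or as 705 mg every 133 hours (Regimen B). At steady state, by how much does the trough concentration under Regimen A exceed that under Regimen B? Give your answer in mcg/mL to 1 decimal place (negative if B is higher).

1.2 mcg/mL

Regimen A: f = (1/2)^(81/42) ≈ 0.2627; Cmin,ss = (622/110)·f/(1−f) ≈ 2.015 mcg/mL.
Regimen B: f = (1/2)^(133/42) ≈ 0.1114; Cmin,ss = (705/110)·f/(1−f) ≈ 0.803 mcg/mL.
Difference ≈ 2.015 − 0.803 ≈ 1.212 mcg/mL.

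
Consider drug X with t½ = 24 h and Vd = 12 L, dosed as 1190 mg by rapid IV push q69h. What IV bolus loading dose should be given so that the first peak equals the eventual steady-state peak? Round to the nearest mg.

1378 mg

f = (1/2)^(69/24) ≈ 0.136313; accumulation ratio R = 1/(1−f) ≈ 1.15783.
Loading dose to hit Cmax,ss on first dose: D_load = D_maint·R ≈ 1190 × 1.15783 ≈ 1377.82 mg.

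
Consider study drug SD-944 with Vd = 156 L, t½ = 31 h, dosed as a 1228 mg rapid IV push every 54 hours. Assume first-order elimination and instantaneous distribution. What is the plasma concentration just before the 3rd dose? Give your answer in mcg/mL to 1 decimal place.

f = (1/2)^(τ/t½) = (1/2)^(54/31) ≈ 0.2990.
C₀ = D/Vd = 1228/156 ≈ 7.872 mcg/mL.
Before the 3rd dose, 2 doses have been given. Superposition: Cmin = C₀·(f + f²).
≈ 7.872 × (0.2990 + 0.0894) ≈ 7.872 × 0.3884 ≈ 3.057 mcg/mL.

3.1 mcg/mL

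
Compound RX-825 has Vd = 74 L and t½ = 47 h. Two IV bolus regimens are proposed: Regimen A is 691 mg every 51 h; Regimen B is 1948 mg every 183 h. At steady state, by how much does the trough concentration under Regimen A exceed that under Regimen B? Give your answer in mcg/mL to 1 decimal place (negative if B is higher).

Regimen A: f = (1/2)^(51/47) ≈ 0.4714; Cmin,ss = (691/74)·f/(1−f) ≈ 8.327 mcg/mL.
Regimen B: f = (1/2)^(183/47) ≈ 0.0673; Cmin,ss = (1948/74)·f/(1−f) ≈ 1.899 mcg/mL.
Difference ≈ 8.327 − 1.899 ≈ 6.428 mcg/mL.

6.4 mcg/mL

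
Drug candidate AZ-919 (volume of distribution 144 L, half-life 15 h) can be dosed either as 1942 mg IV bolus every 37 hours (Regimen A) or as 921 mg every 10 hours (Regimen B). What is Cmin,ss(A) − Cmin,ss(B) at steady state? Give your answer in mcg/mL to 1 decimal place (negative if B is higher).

-7.9 mcg/mL

Regimen A: f = (1/2)^(37/15) ≈ 0.1809; Cmin,ss = (1942/144)·f/(1−f) ≈ 2.978 mcg/mL.
Regimen B: f = (1/2)^(10/15) ≈ 0.6300; Cmin,ss = (921/144)·f/(1−f) ≈ 10.890 mcg/mL.
Difference ≈ 2.978 − 10.890 ≈ -7.912 mcg/mL.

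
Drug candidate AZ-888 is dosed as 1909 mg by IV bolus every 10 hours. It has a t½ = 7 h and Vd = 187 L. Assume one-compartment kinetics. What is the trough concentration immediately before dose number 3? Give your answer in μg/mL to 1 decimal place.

f = (1/2)^(τ/t½) = (1/2)^(10/7) ≈ 0.3715.
C₀ = D/Vd = 1909/187 ≈ 10.209 μg/mL.
Before the 3rd dose, 2 doses have been given. Superposition: Cmin = C₀·(f + f²).
≈ 10.209 × (0.3715 + 0.1380) ≈ 10.209 × 0.5095 ≈ 5.201 μg/mL.

5.2 μg/mL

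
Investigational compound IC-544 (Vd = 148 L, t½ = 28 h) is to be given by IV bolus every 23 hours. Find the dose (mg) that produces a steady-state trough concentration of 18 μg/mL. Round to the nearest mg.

2044 mg

τ/t½ = 23/28 ≈ 0.82143, so f = (1/2)^(23/28) ≈ 0.565881.
Cmin,ss = (D/Vd)·f/(1−f), so D = Cmin,ss·Vd·(1−f)/f.
D = 18 × 148 × (1−f)/f ≈ 18 × 148 × 0.76716 ≈ 2043.71 mg.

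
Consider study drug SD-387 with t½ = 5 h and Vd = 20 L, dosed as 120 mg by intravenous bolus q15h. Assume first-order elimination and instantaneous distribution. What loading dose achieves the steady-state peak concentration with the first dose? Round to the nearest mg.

137 mg

f = (1/2)^(15/5) ≈ 0.125000; accumulation ratio R = 1/(1−f) ≈ 1.14286.
Loading dose to hit Cmax,ss on first dose: D_load = D_maint·R ≈ 120 × 1.14286 ≈ 137.14 mg.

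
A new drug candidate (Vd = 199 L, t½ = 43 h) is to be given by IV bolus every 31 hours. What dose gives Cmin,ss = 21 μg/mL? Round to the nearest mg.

2709 mg

τ/t½ = 31/43 ≈ 0.72093, so f = (1/2)^(31/43) ≈ 0.606706.
Cmin,ss = (D/Vd)·f/(1−f), so D = Cmin,ss·Vd·(1−f)/f.
D = 21 × 199 × (1−f)/f ≈ 21 × 199 × 0.64824 ≈ 2708.99 mg.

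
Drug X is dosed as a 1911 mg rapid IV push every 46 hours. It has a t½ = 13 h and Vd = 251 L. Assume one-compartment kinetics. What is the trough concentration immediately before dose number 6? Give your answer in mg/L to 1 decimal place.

f = (1/2)^(τ/t½) = (1/2)^(46/13) ≈ 0.0861.
C₀ = D/Vd = 1911/251 ≈ 7.614 mg/L.
Before the 6th dose, 5 doses have been given. Superposition: Cmin = C₀·(f + f² + … + f^5).
≈ 7.614 × (0.0861 + 0.0074 + 0.0006 + 0.0001 + 0.0000) ≈ 7.614 × 0.0942 ≈ 0.717 mg/L.

0.7 mg/L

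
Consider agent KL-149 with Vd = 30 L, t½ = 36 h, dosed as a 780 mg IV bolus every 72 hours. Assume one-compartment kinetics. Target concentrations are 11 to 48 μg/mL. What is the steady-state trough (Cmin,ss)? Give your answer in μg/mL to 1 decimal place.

The dosing interval is 2 half-lives, so f = 2^(−2) = 0.25.
Accumulation ratio R = 1/(1 − f) = 1/0.75 = 4/3.
Single-dose peak C₀ = D/Vd = 780/30 = 26 μg/mL.
Steady-state peak Cmax,ss = C₀·R = 26 × 4/3 ≈ 34.667 μg/mL.
Steady-state trough Cmin,ss = Cmax,ss·f ≈ 34.667 × 0.25 ≈ 8.667 μg/mL.
Trough 8.7 μg/mL vs MEC 11 μg/mL: subtherapeutic.

8.7 μg/mL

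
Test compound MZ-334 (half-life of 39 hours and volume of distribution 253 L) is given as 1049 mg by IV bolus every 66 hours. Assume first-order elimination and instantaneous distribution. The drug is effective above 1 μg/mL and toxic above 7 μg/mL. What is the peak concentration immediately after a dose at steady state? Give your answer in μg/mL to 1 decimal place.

6.0 μg/mL

k = ln2/t½ = ln2/39 ≈ 0.017773 h⁻¹; fraction remaining f = e^(−kτ) = e^(−0.017773×66) ≈ 0.3094.
At steady state, accumulation factor R = 1/(1 − e^(−kτ)) ≈ 1.4480.
Single-dose peak C₀ = D/Vd = 1049/253 ≈ 4.146 μg/mL.
Steady-state peak Cmax,ss = C₀·R ≈ 4.146 × 1.4480 ≈ 6.003 μg/mL.
Peak 6.0 μg/mL vs MTC 7 μg/mL: below toxic threshold.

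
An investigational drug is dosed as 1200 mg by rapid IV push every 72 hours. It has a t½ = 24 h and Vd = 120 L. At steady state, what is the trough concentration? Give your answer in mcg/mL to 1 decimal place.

1.4 mcg/mL

The dosing interval is 3 half-lives, so f = 2^(−3) = 0.125.
Accumulation ratio R = 1/(1 − f) = 1/0.875 = 8/7.
Single-dose peak C₀ = D/Vd = 1200/120 = 10 mcg/mL.
Steady-state peak Cmax,ss = C₀·R = 10 × 8/7 ≈ 11.429 mcg/mL.
Steady-state trough Cmin,ss = Cmax,ss·f ≈ 11.429 × 0.125 ≈ 1.429 mcg/mL.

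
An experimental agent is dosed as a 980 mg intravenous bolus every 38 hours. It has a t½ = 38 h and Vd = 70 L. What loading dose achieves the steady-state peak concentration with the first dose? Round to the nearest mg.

1960 mg

f = (1/2)^(38/38) ≈ 0.500000; accumulation ratio R = 1/(1−f) ≈ 2.00000.
Loading dose to hit Cmax,ss on first dose: D_load = D_maint·R ≈ 980 × 2.00000 ≈ 1960.00 mg.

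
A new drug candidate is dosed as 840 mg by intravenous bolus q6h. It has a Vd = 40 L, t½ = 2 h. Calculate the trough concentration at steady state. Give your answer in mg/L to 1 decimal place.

The dosing interval is 3 half-lives, so f = 2^(−3) = 0.125.
Accumulation ratio R = 1/(1 − f) = 1/0.875 = 8/7.
Single-dose peak C₀ = D/Vd = 840/40 = 21 mg/L.
Steady-state peak Cmax,ss = C₀·R = 21 × 8/7 ≈ 24.000 mg/L.
Steady-state trough Cmin,ss = Cmax,ss·f ≈ 24.000 × 0.125 ≈ 3.000 mg/L.

3.0 mg/L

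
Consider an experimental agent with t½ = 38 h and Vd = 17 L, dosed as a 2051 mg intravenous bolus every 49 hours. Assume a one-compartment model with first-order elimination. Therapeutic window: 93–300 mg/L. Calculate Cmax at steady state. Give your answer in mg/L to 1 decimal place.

204.2 mg/L

τ/t½ = 49/38 ≈ 1.2895, so fraction remaining f = (1/2)^(49/38) ≈ 0.4091.
Accumulation ratio R = 1/(1 − f) ≈ 1/0.5909 ≈ 1.6923.
Single-dose peak C₀ = D/Vd = 2051/17 ≈ 120.647 mg/L.
Steady-state peak Cmax,ss = C₀·R ≈ 120.647 × 1.6923 ≈ 204.171 mg/L.
Peak 204.2 mg/L vs MTC 300 mg/L: below toxic threshold.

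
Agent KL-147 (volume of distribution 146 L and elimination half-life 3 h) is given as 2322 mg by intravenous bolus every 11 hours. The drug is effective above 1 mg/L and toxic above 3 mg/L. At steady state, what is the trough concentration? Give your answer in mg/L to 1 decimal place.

1.4 mg/L

k = ln2/t½ = ln2/3 ≈ 0.231049 h⁻¹; fraction remaining f = e^(−kτ) = e^(−0.231049×11) ≈ 0.0787.
Single-dose peak C₀ = D/Vd = 2322/146 ≈ 15.904 mg/L.
Steady-state trough Cmin,ss = C₀·f/(1−f) ≈ 15.904 × 0.0787/0.9213 ≈ 1.359 mg/L.
Trough 1.4 mg/L vs MEC 1 mg/L: adequate.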